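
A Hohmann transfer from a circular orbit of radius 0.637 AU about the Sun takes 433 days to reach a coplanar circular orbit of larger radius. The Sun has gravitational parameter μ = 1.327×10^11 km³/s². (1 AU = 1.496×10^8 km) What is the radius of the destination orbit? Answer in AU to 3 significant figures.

In km: r₁ = 0.637 × 1.496×10^8 = 9.52952×10^7 km.
Transfer time t = 433 days = 3.74112×10^7 s, and t = π√(a_t³/μ).
So a_t = (μ t²/π²)^(1/3) = (1.327×10^11 × (3.74112×10^7)² / π²)^(1/3) = 2.6599×10^8 km.
Since a_t = (r₁ + r₂)/2, r₂ = 2a_t − r₁ = 2×2.6599×10^8 − 9.52952×10^7 = 4.366848×10^8 km.
In AU: r₂ = 4.366848×10^8 / 1.496×10^8 = 2.92 AU.

r₂ = 2.92 AU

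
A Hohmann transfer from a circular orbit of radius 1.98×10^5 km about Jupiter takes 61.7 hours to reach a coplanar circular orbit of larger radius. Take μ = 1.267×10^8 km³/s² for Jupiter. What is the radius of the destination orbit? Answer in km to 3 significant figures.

Transfer time t = 61.7 hours = 2.2212×10^5 s, and t = π√(a_t³/μ).
So a_t = (μ t²/π²)^(1/3) = (1.267×10^8 × (2.2212×10^5)² / π²)^(1/3) = 8.5878×10^5 km.
Since a_t = (r₁ + r₂)/2, r₂ = 2a_t − r₁ = 2×8.5878×10^5 − 1.980×10^5 = 1.51956×10^6 km.

r₂ = 1.52×10^6 km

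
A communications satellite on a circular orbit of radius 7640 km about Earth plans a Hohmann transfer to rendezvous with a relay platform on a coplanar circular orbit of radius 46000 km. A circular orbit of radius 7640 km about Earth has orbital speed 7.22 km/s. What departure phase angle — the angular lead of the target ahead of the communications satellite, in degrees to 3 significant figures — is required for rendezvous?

From the circular-orbit relation v² = μ/r at r = 7640 km: μ = v²r = (7.22)² × 7640 = 3.98261×10^5 km³/s².
The Hohmann ellipse has a_t = (r₁ + r₂)/2 = 26820 km.
The half-period of the transfer ellipse is t = π√(a_t³/μ) = 21865 s.
The target's mean motion on its circular orbit is ω₂ = √(μ/r₂³) = 6.3966×10^-5 rad/s.
Angle swept by the target during transfer: ω₂·t = 1.39862 rad = 80.14°.
The communications satellite traverses 180° on the transfer ellipse, so the target must lead by 180° − 80.14° = 99.9°.

φ = 99.9°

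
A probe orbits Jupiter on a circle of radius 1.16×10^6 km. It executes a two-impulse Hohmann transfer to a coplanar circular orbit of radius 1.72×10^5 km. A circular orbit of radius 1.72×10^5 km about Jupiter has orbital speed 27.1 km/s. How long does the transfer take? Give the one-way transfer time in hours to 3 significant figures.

From the circular-orbit relation v² = μ/r at r = 1.72×10^5 km: μ = v²r = (27.1)² × 1.72×10^5 = 1.26319×10^8 km³/s².
Transfer-ellipse semi-major axis a_t = (r₁ + r₂)/2 = (1.160×10^6 + 1.720×10^5)/2 = 6.660×10^5 km.
By Kepler's third law the transfer-orbit period is T = 2π√(a_t³/μ), so t = T/2 = 1.519×10^5 s.
Converting: 1.519×10^5 s ÷ 3600 s/hour = 42.2 hours.

t = 42.2 hours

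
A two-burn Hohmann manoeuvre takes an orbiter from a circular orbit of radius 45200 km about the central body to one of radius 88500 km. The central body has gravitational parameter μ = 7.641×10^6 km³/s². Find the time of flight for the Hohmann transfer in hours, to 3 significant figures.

The Hohmann ellipse has a_t = (r₁ + r₂)/2 = 66850 km.
Half the transfer-orbit period gives t = π√(a_t³/μ) = 19640 s.
Converting: 19640 s ÷ 3600 s/hour = 5.46 hours.

t = 5.46 hours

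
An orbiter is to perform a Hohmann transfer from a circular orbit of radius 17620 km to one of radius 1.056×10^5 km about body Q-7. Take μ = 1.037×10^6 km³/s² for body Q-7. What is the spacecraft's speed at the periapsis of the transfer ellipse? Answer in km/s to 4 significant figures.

v = 10.04 km/s

The Hohmann ellipse has a_t = (r₁ + r₂)/2 = 61610 km.
At periapsis, r = 17620 km.
From the vis-viva equation, v = √[μ(2/r − 1/a_t)] = 10.04 km/s.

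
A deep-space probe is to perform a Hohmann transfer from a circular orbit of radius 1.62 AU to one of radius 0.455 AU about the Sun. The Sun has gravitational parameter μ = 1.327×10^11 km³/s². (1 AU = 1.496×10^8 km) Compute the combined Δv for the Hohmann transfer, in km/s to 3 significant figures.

Δv = 18.9 km/s

In km: r₁ = 1.62 × 1.496×10^8 = 2.42352×10^8 km; r₂ = 0.455 × 1.496×10^8 = 6.8068×10^7 km.
Semi-major axis of the transfer orbit: a_t = (2.42352×10^8 + 6.8068×10^7)/2 = 1.5521×10^8 km.
At r₁ the circular-orbit speed is v₁ = √(μ/r₁) = 23.400 km/s.
On the transfer ellipse at r₁, vis-viva gives v_a = √[μ(2/r₁ − 1/a_t)] = 15.496 km/s.
First burn Δv₁ = |v_a − v₁| = 7.904 km/s.
At r₂, v₂ = √(μ/r₂) = 44.15 km/s.
Transfer-orbit speed at r₂: v_p = √[μ(2/r₂ − 1/a_t)] = 55.17 km/s.
Second burn Δv₂ = |v₂ − v_p| = 11.02 km/s.
Δv = Δv₁ + Δv₂ = 7.904 + 11.02 = 18.92 km/s.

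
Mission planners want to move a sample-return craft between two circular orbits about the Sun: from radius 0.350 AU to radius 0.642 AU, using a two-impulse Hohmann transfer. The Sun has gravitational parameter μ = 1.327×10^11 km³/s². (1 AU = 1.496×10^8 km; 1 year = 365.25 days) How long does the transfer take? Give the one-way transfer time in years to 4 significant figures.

In km: r₁ = 0.350 × 1.496×10^8 = 5.236×10^7 km; r₂ = 0.642 × 1.496×10^8 = 9.60432×10^7 km.
The Hohmann ellipse has a_t = (r₁ + r₂)/2 = 7.42016×10^7 km.
By Kepler's third law the transfer-orbit period is T = 2π√(a_t³/μ), so t = T/2 = 5.512×10^6 s.
Converting: 5.512×10^6 s ÷ 3.15576×10^7 s/year (365.25 × 86400) = 0.1747 years.

t = 0.1747 years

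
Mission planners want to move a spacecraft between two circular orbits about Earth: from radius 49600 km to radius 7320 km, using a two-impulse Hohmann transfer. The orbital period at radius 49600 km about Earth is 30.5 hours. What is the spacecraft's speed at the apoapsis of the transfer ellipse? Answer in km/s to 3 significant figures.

v = 1.44 km/s

From Kepler's third law T² = 4π²r³/μ at r = 49600 km, T = 30.5 hours = 30.5 × 3600 s = 1.098×10^5 s: μ = 4π²r³/T² = 3.99577×10^5 km³/s².
Transfer-ellipse semi-major axis a_t = (r₁ + r₂)/2 = (49600 + 7320)/2 = 28460 km.
At apoapsis, r = 49600 km.
Vis-viva: v = √[μ(2/r − 1/a_t)] = √[3.99577×10^5 × (2/49600 − 1/28460)] = 1.439 km/s.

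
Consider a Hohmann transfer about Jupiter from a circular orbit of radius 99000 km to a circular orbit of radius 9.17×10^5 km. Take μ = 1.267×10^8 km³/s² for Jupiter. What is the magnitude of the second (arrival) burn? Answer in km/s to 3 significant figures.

Δv₂ = 6.57 km/s

Semi-major axis of the transfer orbit: a_t = (99000 + 9.170×10^5)/2 = 5.080×10^5 km.
Circular speed at r = 9.170×10^5 km: v_c = √(μ/r) = 11.754 km/s.
Transfer-orbit speed at the same r (vis-viva, a = a_t): v_t = √[μ(2/r − 1/a_t)] = 5.1891 km/s.
Δv₂ = |v_t − v_c| = |5.1891 − 11.754| = 6.565 km/s.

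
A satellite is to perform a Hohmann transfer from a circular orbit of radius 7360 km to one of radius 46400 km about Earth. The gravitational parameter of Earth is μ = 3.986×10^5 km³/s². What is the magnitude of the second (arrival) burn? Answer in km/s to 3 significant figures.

Δv₂ = 1.40 km/s

The Hohmann ellipse has a_t = (r₁ + r₂)/2 = 26880 km.
On the circular orbit at r = 46400 km, v_c = √(μ/r) = 2.931 km/s.
Vis-viva on the transfer ellipse at r = 46400 km gives v_t = √[μ(2/r − 1/a_t)] = 1.534 km/s.
Δv₂ = |v_t − v_c| = |1.534 − 2.931| = 1.397 km/s.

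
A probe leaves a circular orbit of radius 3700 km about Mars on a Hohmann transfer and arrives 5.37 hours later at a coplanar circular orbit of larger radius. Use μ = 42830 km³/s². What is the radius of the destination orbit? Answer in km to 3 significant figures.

Transfer time t = 5.37 hours = 19332 s, and t = π√(a_t³/μ).
So a_t = (μ t²/π²)^(1/3) = (42830 × (19332)² / π²)^(1/3) = 11749 km.
Since a_t = (r₁ + r₂)/2, r₂ = 2a_t − r₁ = 2×11749 − 3700 = 19798 km.

r₂ = 19800 km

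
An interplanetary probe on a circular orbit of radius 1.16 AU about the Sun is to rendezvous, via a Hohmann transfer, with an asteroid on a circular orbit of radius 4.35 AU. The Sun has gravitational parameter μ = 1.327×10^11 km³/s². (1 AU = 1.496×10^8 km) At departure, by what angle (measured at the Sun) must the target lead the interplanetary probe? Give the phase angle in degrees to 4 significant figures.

In km: r₁ = 1.16 × 1.496×10^8 = 1.73536×10^8 km; r₂ = 4.35 × 1.496×10^8 = 6.5076×10^8 km.
The Hohmann ellipse has a_t = (r₁ + r₂)/2 = 4.12148×10^8 km.
The half-period of the transfer ellipse is t = π√(a_t³/μ) = 7.2160×10^7 s.
The target's mean motion on its circular orbit is ω₂ = √(μ/r₂³) = 2.1943×10^-8 rad/s.
Angle swept by the target during transfer: ω₂·t = 1.5834 rad = 90.72°.
Arrival is 180° from departure on the ellipse, so φ = 180° − 90.72° = 89.28°.

φ = 89.28°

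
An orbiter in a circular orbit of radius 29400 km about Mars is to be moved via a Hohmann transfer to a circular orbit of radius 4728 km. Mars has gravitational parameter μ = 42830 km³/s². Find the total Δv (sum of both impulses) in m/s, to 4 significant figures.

Δv = 1513 m/s

Semi-major axis of the transfer orbit: a_t = (29400 + 4728)/2 = 17064 km.
Circular speed at r₁: v₁ = √(μ/r₁) = √(42830/29400) = 1.207 km/s.
On the transfer ellipse at r₁, v² = μ(2/r − 1/a) gives v_a = √[μ(2/r₁ − 1/a_t)] = 0.6353 km/s.
First burn Δv₁ = |v_a − v₁| = 0.5717 km/s.
At r₂, v₂ = √(μ/r₂) = 3.00978 km/s.
Transfer-orbit speed at r₂: v_p = √[μ(2/r₂ − 1/a_t)] = 3.95065 km/s.
Second burn Δv₂ = |v₂ − v_p| = 0.9409 km/s.
Δv = Δv₁ + Δv₂ = 0.5717 + 0.9409 = 1.513 km/s.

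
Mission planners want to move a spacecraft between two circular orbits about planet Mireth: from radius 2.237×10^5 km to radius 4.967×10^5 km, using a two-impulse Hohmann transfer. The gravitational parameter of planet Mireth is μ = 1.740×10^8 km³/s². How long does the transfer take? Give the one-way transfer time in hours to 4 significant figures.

t = 14.30 hours

Semi-major axis of the transfer orbit: a_t = (2.237×10^5 + 4.967×10^5)/2 = 3.602×10^5 km.
By Kepler's third law the transfer-orbit period is T = 2π√(a_t³/μ), so t = T/2 = 51490 s.
Converting: 51490 s ÷ 3600 s/hour = 14.30 hours.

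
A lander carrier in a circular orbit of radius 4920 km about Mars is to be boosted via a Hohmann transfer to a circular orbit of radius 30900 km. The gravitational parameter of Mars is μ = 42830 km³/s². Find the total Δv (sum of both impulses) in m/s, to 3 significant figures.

Δv = 1490 m/s

Transfer-ellipse semi-major axis a_t = (r₁ + r₂)/2 = (4920 + 30900)/2 = 17910 km.
Circular speed at r₁: v₁ = √(μ/r₁) = √(42830/4920) = 2.950 km/s.
Transfer-orbit speed at r₁ (vis-viva): v_p = √[μ(2/r₁ − 1/a_t)] = 3.875 km/s.
First burn Δv₁ = |v_p − v₁| = 0.9250 km/s.
Circular speed at r₂: v₂ = √(μ/r₂) = 1.17732 km/s.
Transfer-orbit speed at r₂: v_a = √[μ(2/r₂ − 1/a_t)] = 0.617063 km/s.
Second burn Δv₂ = |v₂ − v_a| = 0.5603 km/s.
Total Δv = Δv₁ + Δv₂ = 1.485 km/s.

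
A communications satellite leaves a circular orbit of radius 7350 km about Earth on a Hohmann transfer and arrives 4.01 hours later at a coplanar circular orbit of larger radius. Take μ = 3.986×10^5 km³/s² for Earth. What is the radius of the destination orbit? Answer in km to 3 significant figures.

Transfer time t = 4.01 hours = 14436 s, and t = π√(a_t³/μ).
So a_t = (μ t²/π²)^(1/3) = (3.986×10^5 × (14436)² / π²)^(1/3) = 20341 km.
Since a_t = (r₁ + r₂)/2, r₂ = 2a_t − r₁ = 2×20341 − 7350 = 33332 km.

r₂ = 33300 km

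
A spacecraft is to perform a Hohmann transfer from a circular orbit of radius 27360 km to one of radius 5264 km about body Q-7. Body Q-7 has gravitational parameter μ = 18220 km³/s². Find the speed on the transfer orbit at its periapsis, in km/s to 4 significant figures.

v = 2.409 km/s

The Hohmann ellipse has a_t = (r₁ + r₂)/2 = 16312 km.
At periapsis, r = 5264 km.
Vis-viva: v = √[μ(2/r − 1/a_t)] = √[18220 × (2/5264 − 1/16312)] = 2.409 km/s.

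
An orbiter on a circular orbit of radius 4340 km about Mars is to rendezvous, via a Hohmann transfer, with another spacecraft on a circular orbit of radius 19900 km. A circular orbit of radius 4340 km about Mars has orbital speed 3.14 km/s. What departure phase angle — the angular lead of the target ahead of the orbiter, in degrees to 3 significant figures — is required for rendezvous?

φ = 94.4°

From the circular-orbit relation v² = μ/r at r = 4340 km: μ = v²r = (3.14)² × 4340 = 42790.7 km³/s².
Transfer-ellipse semi-major axis a_t = (r₁ + r₂)/2 = (4340 + 19900)/2 = 12120 km.
The half-period of the transfer ellipse is t = π√(a_t³/μ) = 20264.2 s.
Target angular speed ω₂ = √(μ/r₂³) = 7.36877×10^-5 rad/s.
Angle swept by the target during transfer: ω₂·t = 1.49322 rad = 85.56°.
Arrival is 180° from departure on the ellipse, so φ = 180° − 85.56° = 94.4°.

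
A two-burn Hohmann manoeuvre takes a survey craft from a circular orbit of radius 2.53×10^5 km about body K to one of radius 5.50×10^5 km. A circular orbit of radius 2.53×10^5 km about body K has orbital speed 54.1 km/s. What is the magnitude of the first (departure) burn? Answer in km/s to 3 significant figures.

From the circular-orbit relation v² = μ/r at r = 2.53×10^5 km: μ = v²r = (54.1)² × 2.53×10^5 = 7.40483×10^8 km³/s².
Semi-major axis of the transfer orbit: a_t = (2.530×10^5 + 5.500×10^5)/2 = 4.015×10^5 km.
On the circular orbit at r = 2.530×10^5 km, v_c = √(μ/r) = 54.100 km/s.
Transfer-orbit speed at the same r (vis-viva, a = a_t): v_t = √[μ(2/r − 1/a_t)] = 63.319 km/s.
Δv₁ = |v_t − v_c| = |63.319 − 54.100| = 9.219 km/s.

Δv₁ = 9.22 km/s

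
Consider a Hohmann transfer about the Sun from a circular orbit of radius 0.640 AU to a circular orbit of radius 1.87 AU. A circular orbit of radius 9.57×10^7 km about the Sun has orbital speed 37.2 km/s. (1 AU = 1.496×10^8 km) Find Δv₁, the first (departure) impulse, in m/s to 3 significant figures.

Δv₁ = 8210 m/s

From the circular-orbit relation v² = μ/r at r = 9.57×10^7 km: μ = v²r = (37.2)² × 9.57×10^7 = 1.32433×10^11 km³/s².
In km: r₁ = 0.640 × 1.496×10^8 = 9.5744×10^7 km; r₂ = 1.87 × 1.496×10^8 = 2.79752×10^8 km.
Semi-major axis of the transfer orbit: a_t = (9.5744×10^7 + 2.79752×10^8)/2 = 1.87748×10^8 km.
On the circular orbit at r = 9.5744×10^7 km, v_c = √(μ/r) = 37.1915 km/s.
Vis-viva on the transfer ellipse at r = 9.5744×10^7 km gives v_t = √[μ(2/r − 1/a_t)] = 45.3986 km/s.
Δv₁ = |v_t − v_c| = |45.3986 − 37.1915| = 8.207 km/s.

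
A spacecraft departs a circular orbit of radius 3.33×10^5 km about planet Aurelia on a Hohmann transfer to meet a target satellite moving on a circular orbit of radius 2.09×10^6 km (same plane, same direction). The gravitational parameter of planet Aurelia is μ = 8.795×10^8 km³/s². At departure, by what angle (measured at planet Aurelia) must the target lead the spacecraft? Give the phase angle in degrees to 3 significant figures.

The Hohmann ellipse has a_t = (r₁ + r₂)/2 = 1.2115×10^6 km.
Transfer time t = π√(a_t³/μ) = 1.4126×10^5 s.
The target's mean motion on its circular orbit is ω₂ = √(μ/r₂³) = 9.8152×10^-6 rad/s.
Angle swept by the target during transfer: ω₂·t = 1.3865 rad = 79.44°.
Arrival is 180° from departure on the ellipse, so φ = 180° − 79.44° = 101°.

φ = 101°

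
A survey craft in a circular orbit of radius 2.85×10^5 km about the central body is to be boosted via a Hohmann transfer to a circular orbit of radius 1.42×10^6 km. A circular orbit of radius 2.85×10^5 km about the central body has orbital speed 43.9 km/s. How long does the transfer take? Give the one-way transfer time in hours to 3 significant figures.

From the circular-orbit relation v² = μ/r at r = 2.85×10^5 km: μ = v²r = (43.9)² × 2.85×10^5 = 5.49255×10^8 km³/s².
Semi-major axis of the transfer orbit: a_t = (2.850×10^5 + 1.420×10^6)/2 = 8.525×10^5 km.
Transfer time t = π√(a_t³/μ) = π√((8.525×10^5)³ / 5.49255×10^8) = 1.055×10^5 s.
Converting: 1.055×10^5 s ÷ 3600 s/hour = 29.3 hours.

t = 29.3 hours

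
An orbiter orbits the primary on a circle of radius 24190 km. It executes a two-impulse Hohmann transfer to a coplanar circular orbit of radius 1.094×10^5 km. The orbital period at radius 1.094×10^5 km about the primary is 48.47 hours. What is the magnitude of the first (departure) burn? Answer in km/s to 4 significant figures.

Δv₁ = 2.344 km/s

From Kepler's third law T² = 4π²r³/μ at r = 1.094×10^5 km, T = 48.47 hours = 48.47 × 3600 s = 1.74492×10^5 s: μ = 4π²r³/T² = 1.69770×10^6 km³/s².
Transfer-ellipse semi-major axis a_t = (r₁ + r₂)/2 = (24190 + 1.094×10^5)/2 = 66795 km.
On the circular orbit at r = 24190 km, v_c = √(μ/r) = 8.37746 km/s.
Transfer-orbit speed at the same r (vis-viva, a = a_t): v_t = √[μ(2/r − 1/a_t)] = 10.7213 km/s.
Δv₁ = |v_t − v_c| = |10.7213 − 8.37746| = 2.344 km/s.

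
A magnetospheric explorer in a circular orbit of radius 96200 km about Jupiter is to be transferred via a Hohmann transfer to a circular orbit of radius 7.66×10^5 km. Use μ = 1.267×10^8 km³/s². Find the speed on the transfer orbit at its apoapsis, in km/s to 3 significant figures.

v = 6.08 km/s

The Hohmann ellipse has a_t = (r₁ + r₂)/2 = 4.311×10^5 km.
The apoapsis of the transfer ellipse is at r = 7.660×10^5 km.
Vis-viva: v = √[μ(2/r − 1/a_t)] = √[1.267×10^8 × (2/7.660×10^5 − 1/4.311×10^5)] = 6.075 km/s.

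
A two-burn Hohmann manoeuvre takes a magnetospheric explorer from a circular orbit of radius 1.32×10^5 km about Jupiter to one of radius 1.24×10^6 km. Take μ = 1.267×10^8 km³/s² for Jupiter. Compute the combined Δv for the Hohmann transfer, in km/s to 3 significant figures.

The Hohmann ellipse has a_t = (r₁ + r₂)/2 = 6.860×10^5 km.
At r₁ the circular-orbit speed is v₁ = √(μ/r₁) = 30.981 km/s.
On the transfer ellipse at r₁, v² = μ(2/r − 1/a) gives v_p = √[μ(2/r₁ − 1/a_t)] = 41.653 km/s.
First burn Δv₁ = |v_p − v₁| = 10.672 km/s.
At r₂, v₂ = √(μ/r₂) = 10.1083 km/s.
Transfer-orbit speed at r₂: v_a = √[μ(2/r₂ − 1/a_t)] = 4.43407 km/s.
Second burn Δv₂ = |v₂ − v_a| = 5.6742 km/s.
Δv = Δv₁ + Δv₂ = 10.672 + 5.6742 = 16.35 km/s.

Δv = 16.3 km/s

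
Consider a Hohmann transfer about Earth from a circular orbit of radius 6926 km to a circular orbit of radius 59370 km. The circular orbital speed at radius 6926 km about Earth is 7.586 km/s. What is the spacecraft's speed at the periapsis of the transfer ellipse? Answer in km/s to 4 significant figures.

From the circular-orbit relation v² = μ/r at r = 6926 km: μ = v²r = (7.586)² × 6926 = 3.98573×10^5 km³/s².
Transfer-ellipse semi-major axis a_t = (r₁ + r₂)/2 = (6926 + 59370)/2 = 33148 km.
At periapsis, r = 6926 km.
From the vis-viva equation, v = √[μ(2/r − 1/a_t)] = 10.15 km/s.

v = 10.15 km/s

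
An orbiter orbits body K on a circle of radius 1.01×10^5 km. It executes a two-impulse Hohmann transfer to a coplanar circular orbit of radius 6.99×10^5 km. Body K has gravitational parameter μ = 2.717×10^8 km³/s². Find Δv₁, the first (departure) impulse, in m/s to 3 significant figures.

Transfer-ellipse semi-major axis a_t = (r₁ + r₂)/2 = (1.010×10^5 + 6.990×10^5)/2 = 4.000×10^5 km.
On the circular orbit at r = 1.010×10^5 km, v_c = √(μ/r) = 51.866 km/s.
Vis-viva on the transfer ellipse at r = 1.010×10^5 km gives v_t = √[μ(2/r − 1/a_t)] = 68.563 km/s.
Δv₁ = |v_t − v_c| = |68.563 − 51.866| = 16.70 km/s.

Δv₁ = 16700 m/s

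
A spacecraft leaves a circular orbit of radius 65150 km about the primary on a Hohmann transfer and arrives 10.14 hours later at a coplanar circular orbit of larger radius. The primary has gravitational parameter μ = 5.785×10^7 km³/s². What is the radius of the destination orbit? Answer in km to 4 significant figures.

Transfer time t = 10.14 hours = 36504 s, and t = π√(a_t³/μ).
So a_t = (μ t²/π²)^(1/3) = (5.785×10^7 × (36504)² / π²)^(1/3) = 1.9841×10^5 km.
Since a_t = (r₁ + r₂)/2, r₂ = 2a_t − r₁ = 2×1.9841×10^5 − 65150 = 3.3167×10^5 km.

r₂ = 3.317×10^5 km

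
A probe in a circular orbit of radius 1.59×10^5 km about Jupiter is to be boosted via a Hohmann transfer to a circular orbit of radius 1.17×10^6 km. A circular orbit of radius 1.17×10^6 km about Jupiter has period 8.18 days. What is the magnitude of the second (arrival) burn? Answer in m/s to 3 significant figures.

Δv₂ = 5310 m/s

From Kepler's third law T² = 4π²r³/μ at r = 1.17×10^6 km, T = 8.18 days = 8.18 × 86400 s = 7.06752×10^5 s: μ = 4π²r³/T² = 1.26585×10^8 km³/s².
Semi-major axis of the transfer orbit: a_t = (1.590×10^5 + 1.170×10^6)/2 = 6.645×10^5 km.
Circular speed at r = 1.170×10^6 km: v_c = √(μ/r) = 10.402 km/s.
Vis-viva on the transfer ellipse at r = 1.170×10^6 km gives v_t = √[μ(2/r − 1/a_t)] = 5.0880 km/s.
Δv₂ = |v_t − v_c| = |5.0880 − 10.402| = 5.314 km/s.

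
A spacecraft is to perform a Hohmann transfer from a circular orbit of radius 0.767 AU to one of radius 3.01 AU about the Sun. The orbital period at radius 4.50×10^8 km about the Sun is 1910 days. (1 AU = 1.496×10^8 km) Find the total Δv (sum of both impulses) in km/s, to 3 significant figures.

Δv = 15.1 km/s

From Kepler's third law T² = 4π²r³/μ at r = 4.50×10^8 km, T = 1910 days = 1910 × 86400 s = 1.65024×10^8 s: μ = 4π²r³/T² = 1.32100×10^11 km³/s².
In km: r₁ = 0.767 × 1.496×10^8 = 1.147432×10^8 km; r₂ = 3.01 × 1.496×10^8 = 4.50296×10^8 km.
Transfer-ellipse semi-major axis a_t = (r₁ + r₂)/2 = (1.147432×10^8 + 4.50296×10^8)/2 = 2.825196×10^8 km.
Circular speed at r₁: v₁ = √(μ/r₁) = √(1.32100×10^11/1.147432×10^8) = 33.930 km/s.
On the transfer ellipse at r₁, vis-viva gives v_p = √[μ(2/r₁ − 1/a_t)] = 42.836 km/s.
First burn Δv₁ = |v_p − v₁| = 8.906 km/s.
At r₂, v₂ = √(μ/r₂) = 17.1278 km/s.
Transfer-orbit speed at r₂: v_a = √[μ(2/r₂ − 1/a_t)] = 10.9155 km/s.
Second burn Δv₂ = |v₂ − v_a| = 6.212 km/s.
Δv = Δv₁ + Δv₂ = 8.906 + 6.212 = 15.12 km/s.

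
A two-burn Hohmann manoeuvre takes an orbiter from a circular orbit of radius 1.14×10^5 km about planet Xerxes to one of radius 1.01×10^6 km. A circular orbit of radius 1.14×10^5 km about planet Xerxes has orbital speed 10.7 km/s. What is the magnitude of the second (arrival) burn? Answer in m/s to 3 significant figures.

From the circular-orbit relation v² = μ/r at r = 1.14×10^5 km: μ = v²r = (10.7)² × 1.14×10^5 = 1.30519×10^7 km³/s².
Semi-major axis of the transfer orbit: a_t = (1.140×10^5 + 1.010×10^6)/2 = 5.620×10^5 km.
Circular speed at r = 1.010×10^6 km: v_c = √(μ/r) = 3.595 km/s.
Vis-viva on the transfer ellipse at r = 1.010×10^6 km gives v_t = √[μ(2/r − 1/a_t)] = 1.619 km/s.
Δv₂ = |v_t − v_c| = |1.619 − 3.595| = 1.976 km/s.

Δv₂ = 1980 m/s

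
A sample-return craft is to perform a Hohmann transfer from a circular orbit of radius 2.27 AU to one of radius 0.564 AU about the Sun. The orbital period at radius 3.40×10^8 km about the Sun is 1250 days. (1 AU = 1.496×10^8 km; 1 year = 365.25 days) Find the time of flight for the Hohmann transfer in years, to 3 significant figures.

t = 0.842 years

From Kepler's third law T² = 4π²r³/μ at r = 3.40×10^8 km, T = 1250 days = 1250 × 86400 s = 1.080×10^8 s: μ = 4π²r³/T² = 1.33030×10^11 km³/s².
In km: r₁ = 2.27 × 1.496×10^8 = 3.39592×10^8 km; r₂ = 0.564 × 1.496×10^8 = 8.43744×10^7 km.
Transfer-ellipse semi-major axis a_t = (r₁ + r₂)/2 = (3.39592×10^8 + 8.43744×10^7)/2 = 2.119832×10^8 km.
Transfer time t = π√(a_t³/μ) = π√((2.119832×10^8)³ / 1.33030×10^11) = 2.658×10^7 s.
Converting: 2.658×10^7 s ÷ 3.15576×10^7 s/year (365.25 × 86400) = 0.842 years.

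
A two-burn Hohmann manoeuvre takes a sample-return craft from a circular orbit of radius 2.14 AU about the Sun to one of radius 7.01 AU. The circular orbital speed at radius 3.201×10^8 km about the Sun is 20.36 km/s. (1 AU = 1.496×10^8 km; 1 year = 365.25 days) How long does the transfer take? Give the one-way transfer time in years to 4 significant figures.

t = 4.893 years

From the circular-orbit relation v² = μ/r at r = 3.201×10^8 km: μ = v²r = (20.36)² × 3.201×10^8 = 1.32691×10^11 km³/s².
In km: r₁ = 2.14 × 1.496×10^8 = 3.20144×10^8 km; r₂ = 7.01 × 1.496×10^8 = 1.048696×10^9 km.
Semi-major axis of the transfer orbit: a_t = (3.20144×10^8 + 1.048696×10^9)/2 = 6.8442×10^8 km.
Half the transfer-orbit period gives t = π√(a_t³/μ) = 1.544×10^8 s.
Converting: 1.544×10^8 s ÷ 3.15576×10^7 s/year (365.25 × 86400) = 4.893 years.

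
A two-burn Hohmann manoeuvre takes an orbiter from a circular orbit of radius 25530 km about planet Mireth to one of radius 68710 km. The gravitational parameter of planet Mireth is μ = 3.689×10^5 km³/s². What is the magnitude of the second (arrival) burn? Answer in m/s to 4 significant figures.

Transfer-ellipse semi-major axis a_t = (r₁ + r₂)/2 = (25530 + 68710)/2 = 47120 km.
Circular speed at r = 68710 km: v_c = √(μ/r) = 2.3171 km/s.
Transfer-orbit speed at the same r (vis-viva, a = a_t): v_t = √[μ(2/r − 1/a_t)] = 1.7056 km/s.
Δv₂ = |v_t − v_c| = |1.7056 − 2.3171| = 0.6115 km/s.

Δv₂ = 611.5 m/s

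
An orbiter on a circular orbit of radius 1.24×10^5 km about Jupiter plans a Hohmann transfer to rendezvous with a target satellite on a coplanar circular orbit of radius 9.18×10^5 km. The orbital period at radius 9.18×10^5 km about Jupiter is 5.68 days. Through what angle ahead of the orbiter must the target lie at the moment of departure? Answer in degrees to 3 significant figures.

φ = 103°

From Kepler's third law T² = 4π²r³/μ at r = 9.18×10^5 km, T = 5.68 days = 5.68 × 86400 s = 4.90752×10^5 s: μ = 4π²r³/T² = 1.26813×10^8 km³/s².
The Hohmann ellipse has a_t = (r₁ + r₂)/2 = 5.210×10^5 km.
The half-period of the transfer ellipse is t = π√(a_t³/μ) = 1.0491×10^5 s.
The target's mean motion on its circular orbit is ω₂ = √(μ/r₂³) = 1.2803×10^-5 rad/s.
Angle swept by the target during transfer: ω₂·t = 1.3432 rad = 76.96°.
The orbiter traverses 180° on the transfer ellipse, so the target must lead by 180° − 76.96° = 103°.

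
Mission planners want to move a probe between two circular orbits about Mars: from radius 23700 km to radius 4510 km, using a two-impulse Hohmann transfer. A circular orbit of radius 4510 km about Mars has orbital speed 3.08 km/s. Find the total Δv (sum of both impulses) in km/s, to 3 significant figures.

Δv = 1.50 km/s

From the circular-orbit relation v² = μ/r at r = 4510 km: μ = v²r = (3.08)² × 4510 = 42783.7 km³/s².
Transfer-ellipse semi-major axis a_t = (r₁ + r₂)/2 = (23700 + 4510)/2 = 14105 km.
Circular speed at r₁: v₁ = √(μ/r₁) = √(42783.7/23700) = 1.34358 km/s.
On the transfer ellipse at r₁, vis-viva equation gives v_a = √[μ(2/r₁ − 1/a_t)] = 0.759743 km/s.
First burn Δv₁ = |v_a − v₁| = 0.5838 km/s.
At r₂, v₂ = √(μ/r₂) = 3.0800 km/s.
Transfer-orbit speed at r₂: v_p = √[μ(2/r₂ − 1/a_t)] = 3.9924 km/s.
Second burn Δv₂ = |v₂ − v_p| = 0.9124 km/s.
Total Δv = Δv₁ + Δv₂ = 1.496 km/s.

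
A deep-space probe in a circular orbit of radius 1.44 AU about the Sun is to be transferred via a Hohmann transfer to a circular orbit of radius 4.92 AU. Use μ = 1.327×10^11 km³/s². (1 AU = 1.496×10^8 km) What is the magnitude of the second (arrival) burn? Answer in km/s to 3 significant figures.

Δv₂ = 4.39 km/s

In km: r₁ = 1.44 × 1.496×10^8 = 2.15424×10^8 km; r₂ = 4.92 × 1.496×10^8 = 7.36032×10^8 km.
Transfer-ellipse semi-major axis a_t = (r₁ + r₂)/2 = (2.15424×10^8 + 7.36032×10^8)/2 = 4.75728×10^8 km.
On the circular orbit at r = 7.36032×10^8 km, v_c = √(μ/r) = 13.4273 km/s.
Transfer-orbit speed at the same r (vis-viva, a = a_t): v_t = √[μ(2/r − 1/a_t)] = 9.03555 km/s.
Δv₂ = |v_t − v_c| = |9.03555 − 13.4273| = 4.392 km/s.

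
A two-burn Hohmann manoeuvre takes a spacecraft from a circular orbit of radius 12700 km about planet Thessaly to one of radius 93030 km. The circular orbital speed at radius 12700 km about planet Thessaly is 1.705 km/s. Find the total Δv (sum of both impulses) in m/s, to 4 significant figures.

From the circular-orbit relation v² = μ/r at r = 12700 km: μ = v²r = (1.705)² × 12700 = 36919.2 km³/s².
Transfer-ellipse semi-major axis a_t = (r₁ + r₂)/2 = (12700 + 93030)/2 = 52865 km.
Circular speed at r₁: v₁ = √(μ/r₁) = √(36919.2/12700) = 1.7050 km/s.
Transfer-orbit speed at r₁ (v² = μ(2/r − 1/a)): v_p = √[μ(2/r₁ − 1/a_t)] = 2.2618 km/s.
First burn Δv₁ = |v_p − v₁| = 0.5568 km/s.
Circular speed at r₂: v₂ = √(μ/r₂) = 0.6300 km/s.
Transfer-orbit speed at r₂: v_a = √[μ(2/r₂ − 1/a_t)] = 0.3088 km/s.
Second burn Δv₂ = |v₂ − v_a| = 0.3212 km/s.
Δv = Δv₁ + Δv₂ = 0.5568 + 0.3212 = 0.8780 km/s.

Δv = 878.0 m/s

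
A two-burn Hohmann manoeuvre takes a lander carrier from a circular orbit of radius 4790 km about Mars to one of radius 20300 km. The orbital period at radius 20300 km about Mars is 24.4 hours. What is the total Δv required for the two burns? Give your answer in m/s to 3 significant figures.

From Kepler's third law T² = 4π²r³/μ at r = 20300 km, T = 24.4 hours = 24.4 × 3600 s = 87840 s: μ = 4π²r³/T² = 42801.9 km³/s².
Transfer-ellipse semi-major axis a_t = (r₁ + r₂)/2 = (4790 + 20300)/2 = 12545 km.
At r₁ the circular-orbit speed is v₁ = √(μ/r₁) = 2.9893 km/s.
Transfer-orbit speed at r₁ (vis-viva): v_p = √[μ(2/r₁ − 1/a_t)] = 3.8026 km/s.
First burn Δv₁ = |v_p − v₁| = 0.8133 km/s.
Circular speed at r₂: v₂ = √(μ/r₂) = 1.4521 km/s.
Transfer-orbit speed at r₂: v_a = √[μ(2/r₂ − 1/a_t)] = 0.89726 km/s.
Second burn Δv₂ = |v₂ − v_a| = 0.5548 km/s.
Δv = Δv₁ + Δv₂ = 0.8133 + 0.5548 = 1.368 km/s.

Δv = 1370 m/s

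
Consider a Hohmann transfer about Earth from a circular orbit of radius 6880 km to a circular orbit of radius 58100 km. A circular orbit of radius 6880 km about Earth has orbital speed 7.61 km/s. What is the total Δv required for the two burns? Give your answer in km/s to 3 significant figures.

From the circular-orbit relation v² = μ/r at r = 6880 km: μ = v²r = (7.61)² × 6880 = 3.98435×10^5 km³/s².
The Hohmann ellipse has a_t = (r₁ + r₂)/2 = 32490 km.
Circular speed at r₁: v₁ = √(μ/r₁) = √(3.98435×10^5/6880) = 7.6100 km/s.
Transfer-orbit speed at r₁ (vis-viva): v_p = √[μ(2/r₁ − 1/a_t)] = 10.176 km/s.
First burn Δv₁ = |v_p − v₁| = 2.566 km/s.
Circular speed at r₂: v₂ = √(μ/r₂) = 2.619 km/s.
Transfer-orbit speed at r₂: v_a = √[μ(2/r₂ − 1/a_t)] = 1.205 km/s.
Second burn Δv₂ = |v₂ − v_a| = 1.414 km/s.
Δv = Δv₁ + Δv₂ = 2.566 + 1.414 = 3.980 km/s.

Δv = 3.98 km/s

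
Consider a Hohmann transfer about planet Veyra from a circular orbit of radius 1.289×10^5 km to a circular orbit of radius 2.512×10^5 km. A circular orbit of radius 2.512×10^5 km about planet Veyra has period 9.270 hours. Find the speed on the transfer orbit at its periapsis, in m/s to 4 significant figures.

From Kepler's third law T² = 4π²r³/μ at r = 2.512×10^5 km, T = 9.270 hours = 9.270 × 3600 s = 33372 s: μ = 4π²r³/T² = 5.61894×10^8 km³/s².
Transfer-ellipse semi-major axis a_t = (r₁ + r₂)/2 = (1.289×10^5 + 2.512×10^5)/2 = 1.9005×10^5 km.
At periapsis, r = 1.289×10^5 km.
From the vis-viva equation, v = √[μ(2/r − 1/a_t)] = 75.91 km/s.

v = 75910 m/s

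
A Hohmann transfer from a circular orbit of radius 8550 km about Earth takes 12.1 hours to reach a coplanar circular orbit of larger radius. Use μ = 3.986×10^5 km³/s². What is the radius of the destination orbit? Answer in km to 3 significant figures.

Transfer time t = 12.1 hours = 43560 s, and t = π√(a_t³/μ).
So a_t = (μ t²/π²)^(1/3) = (3.986×10^5 × (43560)² / π²)^(1/3) = 42475 km.
Since a_t = (r₁ + r₂)/2, r₂ = 2a_t − r₁ = 2×42475 − 8550 = 76400 km.

r₂ = 76400 km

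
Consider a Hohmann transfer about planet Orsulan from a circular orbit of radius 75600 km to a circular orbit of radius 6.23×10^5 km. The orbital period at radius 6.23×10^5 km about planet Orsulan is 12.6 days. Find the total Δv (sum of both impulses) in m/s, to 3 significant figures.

From Kepler's third law T² = 4π²r³/μ at r = 6.23×10^5 km, T = 12.6 days = 12.6 × 86400 s = 1.08864×10^6 s: μ = 4π²r³/T² = 8.05481×10^6 km³/s².
Transfer-ellipse semi-major axis a_t = (r₁ + r₂)/2 = (75600 + 6.230×10^5)/2 = 3.493×10^5 km.
Circular speed at r₁: v₁ = √(μ/r₁) = √(8.05481×10^6/75600) = 10.322 km/s.
Transfer-orbit speed at r₁ (vis-viva): v_p = √[μ(2/r₁ − 1/a_t)] = 13.785 km/s.
First burn Δv₁ = |v_p − v₁| = 3.463 km/s.
Circular speed at r₂: v₂ = √(μ/r₂) = 3.596 km/s.
Transfer-orbit speed at r₂: v_a = √[μ(2/r₂ − 1/a_t)] = 1.673 km/s.
Second burn Δv₂ = |v₂ − v_a| = 1.923 km/s.
Δv = Δv₁ + Δv₂ = 3.463 + 1.923 = 5.386 km/s.

Δv = 5390 m/s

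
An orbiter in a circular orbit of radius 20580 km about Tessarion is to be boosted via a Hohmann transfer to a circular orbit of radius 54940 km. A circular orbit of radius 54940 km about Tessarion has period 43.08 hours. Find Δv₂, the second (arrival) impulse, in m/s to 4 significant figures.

Δv₂ = 582.6 m/s

From Kepler's third law T² = 4π²r³/μ at r = 54940 km, T = 43.08 hours = 43.08 × 3600 s = 1.55088×10^5 s: μ = 4π²r³/T² = 2.72188×10^5 km³/s².
Semi-major axis of the transfer orbit: a_t = (20580 + 54940)/2 = 37760 km.
Circular speed at r = 54940 km: v_c = √(μ/r) = 2.2258 km/s.
Transfer-orbit speed at the same r (vis-viva, a = a_t): v_t = √[μ(2/r − 1/a_t)] = 1.6432 km/s.
Δv₂ = |v_t − v_c| = |1.6432 − 2.2258| = 0.5826 km/s.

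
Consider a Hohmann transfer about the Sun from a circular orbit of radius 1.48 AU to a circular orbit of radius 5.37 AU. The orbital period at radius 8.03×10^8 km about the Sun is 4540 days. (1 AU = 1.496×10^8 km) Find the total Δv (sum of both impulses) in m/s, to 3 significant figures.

From Kepler's third law T² = 4π²r³/μ at r = 8.03×10^8 km, T = 4540 days = 4540 × 86400 s = 3.92256×10^8 s: μ = 4π²r³/T² = 1.32852×10^11 km³/s².
In km: r₁ = 1.48 × 1.496×10^8 = 2.21408×10^8 km; r₂ = 5.37 × 1.496×10^8 = 8.03352×10^8 km.
Transfer-ellipse semi-major axis a_t = (r₁ + r₂)/2 = (2.21408×10^8 + 8.03352×10^8)/2 = 5.1238×10^8 km.
At r₁ the circular-orbit speed is v₁ = √(μ/r₁) = 24.4955 km/s.
Transfer-orbit speed at r₁ (v² = μ(2/r − 1/a)): v_p = √[μ(2/r₁ − 1/a_t)] = 30.6721 km/s.
First burn Δv₁ = |v_p − v₁| = 6.177 km/s.
At r₂, v₂ = √(μ/r₂) = 12.8597 km/s.
Transfer-orbit speed at r₂: v_a = √[μ(2/r₂ − 1/a_t)] = 8.45340 km/s.
Second burn Δv₂ = |v₂ − v_a| = 4.406 km/s.
Total Δv = Δv₁ + Δv₂ = 10.58 km/s.

Δv = 10600 m/s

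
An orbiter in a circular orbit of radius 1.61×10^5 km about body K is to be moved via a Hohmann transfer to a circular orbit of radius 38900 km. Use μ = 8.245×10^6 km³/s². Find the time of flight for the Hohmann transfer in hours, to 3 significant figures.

Semi-major axis of the transfer orbit: a_t = (1.610×10^5 + 38900)/2 = 99950 km.
Transfer time t = π√(a_t³/μ) = π√((99950)³ / 8.245×10^6) = 34570 s.
Converting: 34570 s ÷ 3600 s/hour = 9.60 hours.

t = 9.60 hours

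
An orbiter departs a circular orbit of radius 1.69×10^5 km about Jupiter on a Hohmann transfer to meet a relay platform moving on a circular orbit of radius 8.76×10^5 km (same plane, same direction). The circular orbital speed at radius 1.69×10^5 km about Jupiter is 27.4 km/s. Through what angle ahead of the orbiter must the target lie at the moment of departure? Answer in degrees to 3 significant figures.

From the circular-orbit relation v² = μ/r at r = 1.69×10^5 km: μ = v²r = (27.4)² × 1.69×10^5 = 1.26878×10^8 km³/s².
Semi-major axis of the transfer orbit: a_t = (1.690×10^5 + 8.760×10^5)/2 = 5.225×10^5 km.
Transfer time t = π√(a_t³/μ) = 1.0534×10^5 s.
The target's mean motion on its circular orbit is ω₂ = √(μ/r₂³) = 1.3738×10^-5 rad/s.
Angle swept by the target during transfer: ω₂·t = 1.4472 rad = 82.92°.
Arrival is 180° from departure on the ellipse, so φ = 180° − 82.92° = 97.1°.

φ = 97.1°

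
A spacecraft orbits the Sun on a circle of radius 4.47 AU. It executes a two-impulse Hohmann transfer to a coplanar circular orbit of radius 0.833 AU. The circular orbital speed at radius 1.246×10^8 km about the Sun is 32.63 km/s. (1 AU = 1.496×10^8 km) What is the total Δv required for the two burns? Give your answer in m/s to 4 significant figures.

From the circular-orbit relation v² = μ/r at r = 1.246×10^8 km: μ = v²r = (32.63)² × 1.246×10^8 = 1.32664×10^11 km³/s².
In km: r₁ = 4.47 × 1.496×10^8 = 6.68712×10^8 km; r₂ = 0.833 × 1.496×10^8 = 1.246168×10^8 km.
Semi-major axis of the transfer orbit: a_t = (6.68712×10^8 + 1.246168×10^8)/2 = 3.966644×10^8 km.
Circular speed at r₁: v₁ = √(μ/r₁) = √(1.32664×10^11/6.68712×10^8) = 14.085 km/s.
On the transfer ellipse at r₁, vis-viva equation gives v_a = √[μ(2/r₁ − 1/a_t)] = 7.8947 km/s.
First burn Δv₁ = |v_a − v₁| = 6.190 km/s.
Circular speed at r₂: v₂ = √(μ/r₂) = 32.628 km/s.
Transfer-orbit speed at r₂: v_p = √[μ(2/r₂ − 1/a_t)] = 42.364 km/s.
Second burn Δv₂ = |v₂ − v_p| = 9.736 km/s.
Total Δv = Δv₁ + Δv₂ = 15.93 km/s.

Δv = 15930 m/s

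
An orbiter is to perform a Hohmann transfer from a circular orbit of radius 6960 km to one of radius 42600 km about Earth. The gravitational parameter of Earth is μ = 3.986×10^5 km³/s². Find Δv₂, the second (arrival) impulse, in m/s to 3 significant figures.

The Hohmann ellipse has a_t = (r₁ + r₂)/2 = 24780 km.
On the circular orbit at r = 42600 km, v_c = √(μ/r) = 3.059 km/s.
Vis-viva on the transfer ellipse at r = 42600 km gives v_t = √[μ(2/r − 1/a_t)] = 1.621 km/s.
Δv₂ = |v_t − v_c| = |1.621 − 3.059| = 1.438 km/s.

Δv₂ = 1440 m/s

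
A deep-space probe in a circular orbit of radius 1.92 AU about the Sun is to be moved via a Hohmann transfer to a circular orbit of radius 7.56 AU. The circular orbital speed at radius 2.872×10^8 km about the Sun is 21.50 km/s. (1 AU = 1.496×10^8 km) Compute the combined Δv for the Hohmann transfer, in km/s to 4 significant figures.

Δv = 9.591 km/s

From the circular-orbit relation v² = μ/r at r = 2.872×10^8 km: μ = v²r = (21.50)² × 2.872×10^8 = 1.32758×10^11 km³/s².
In km: r₁ = 1.92 × 1.496×10^8 = 2.87232×10^8 km; r₂ = 7.56 × 1.496×10^8 = 1.130976×10^9 km.
Semi-major axis of the transfer orbit: a_t = (2.87232×10^8 + 1.130976×10^9)/2 = 7.09104×10^8 km.
At r₁ the circular-orbit speed is v₁ = √(μ/r₁) = 21.499 km/s.
On the transfer ellipse at r₁, vis-viva equation gives v_p = √[μ(2/r₁ − 1/a_t)] = 27.151 km/s.
First burn Δv₁ = |v_p − v₁| = 5.652 km/s.
Circular speed at r₂: v₂ = √(μ/r₂) = 10.8344 km/s.
Transfer-orbit speed at r₂: v_a = √[μ(2/r₂ − 1/a_t)] = 6.89549 km/s.
Second burn Δv₂ = |v₂ − v_a| = 3.939 km/s.
Total Δv = Δv₁ + Δv₂ = 9.591 km/s.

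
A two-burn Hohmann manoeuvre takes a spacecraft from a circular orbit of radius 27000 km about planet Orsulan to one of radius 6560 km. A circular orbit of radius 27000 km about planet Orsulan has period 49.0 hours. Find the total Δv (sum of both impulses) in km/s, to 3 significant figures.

From Kepler's third law T² = 4π²r³/μ at r = 27000 km, T = 49.0 hours = 49.0 × 3600 s = 1.764×10^5 s: μ = 4π²r³/T² = 24972.0 km³/s².
The Hohmann ellipse has a_t = (r₁ + r₂)/2 = 16780 km.
Circular speed at r₁: v₁ = √(μ/r₁) = √(24972.0/27000) = 0.9617 km/s.
On the transfer ellipse at r₁, vis-viva gives v_a = √[μ(2/r₁ − 1/a_t)] = 0.6013 km/s.
First burn Δv₁ = |v_a − v₁| = 0.3604 km/s.
At r₂, v₂ = √(μ/r₂) = 1.9511 km/s.
Transfer-orbit speed at r₂: v_p = √[μ(2/r₂ − 1/a_t)] = 2.4749 km/s.
Second burn Δv₂ = |v₂ − v_p| = 0.5238 km/s.
Δv = Δv₁ + Δv₂ = 0.3604 + 0.5238 = 0.8842 km/s.

Δv = 0.884 km/s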